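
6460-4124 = 2336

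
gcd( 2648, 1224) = 8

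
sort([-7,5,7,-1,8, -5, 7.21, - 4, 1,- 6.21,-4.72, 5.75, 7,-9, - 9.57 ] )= [ - 9.57, - 9, - 7, - 6.21, - 5, - 4.72, - 4, - 1,1,5,5.75,7, 7,7.21,8]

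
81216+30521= 111737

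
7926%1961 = 82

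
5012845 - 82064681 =  -  77051836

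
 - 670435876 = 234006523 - 904442399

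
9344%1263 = 503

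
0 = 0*536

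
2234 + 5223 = 7457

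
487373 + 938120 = 1425493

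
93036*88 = 8187168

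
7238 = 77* 94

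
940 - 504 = 436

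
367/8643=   367/8643  =  0.04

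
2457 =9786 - 7329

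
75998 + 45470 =121468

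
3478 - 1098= 2380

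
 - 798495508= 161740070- 960235578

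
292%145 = 2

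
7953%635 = 333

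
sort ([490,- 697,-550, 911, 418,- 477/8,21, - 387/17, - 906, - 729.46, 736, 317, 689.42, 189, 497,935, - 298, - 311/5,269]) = [ -906, - 729.46,-697, - 550,  -  298,-311/5, - 477/8,-387/17, 21,189, 269, 317 , 418,490 , 497 , 689.42,736, 911,935]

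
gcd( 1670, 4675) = 5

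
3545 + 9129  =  12674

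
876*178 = 155928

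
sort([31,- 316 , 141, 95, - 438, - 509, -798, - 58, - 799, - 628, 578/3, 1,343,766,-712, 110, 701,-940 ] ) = [ - 940,-799,-798,-712, - 628, - 509, - 438, - 316,  -  58 , 1,31,95,  110,141,578/3, 343 , 701,766 ]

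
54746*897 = 49107162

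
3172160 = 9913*320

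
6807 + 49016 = 55823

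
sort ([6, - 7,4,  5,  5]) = [ - 7, 4,5, 5, 6 ] 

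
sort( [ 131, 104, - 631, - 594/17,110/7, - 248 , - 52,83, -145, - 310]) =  [ -631, - 310, - 248, - 145, - 52, - 594/17,110/7,83,104, 131] 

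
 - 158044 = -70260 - 87784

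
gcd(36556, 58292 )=988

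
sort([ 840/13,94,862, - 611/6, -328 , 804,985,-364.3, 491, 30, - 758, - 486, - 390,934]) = [-758 ,-486, - 390, - 364.3, - 328,- 611/6, 30, 840/13,94,  491,  804, 862,934,  985]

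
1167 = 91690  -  90523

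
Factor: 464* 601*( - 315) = - 2^4*3^2 *5^1*7^1  *  29^1*601^1 = - 87842160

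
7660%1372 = 800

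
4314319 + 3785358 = 8099677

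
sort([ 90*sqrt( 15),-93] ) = [ - 93,90*sqrt(15) ]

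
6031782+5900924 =11932706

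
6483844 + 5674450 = 12158294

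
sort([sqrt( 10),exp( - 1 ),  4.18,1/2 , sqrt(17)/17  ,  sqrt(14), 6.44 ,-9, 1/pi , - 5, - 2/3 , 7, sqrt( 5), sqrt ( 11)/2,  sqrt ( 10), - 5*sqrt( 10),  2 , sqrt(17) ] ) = [-5*sqrt( 10), - 9, - 5, - 2/3, sqrt( 17 ) /17, 1/pi, exp( - 1) , 1/2,sqrt (11)/2,2,sqrt ( 5 ) , sqrt( 10), sqrt( 10),sqrt( 14) , sqrt( 17 ),4.18, 6.44,7]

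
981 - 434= 547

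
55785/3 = 18595 = 18595.00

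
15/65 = 3/13  =  0.23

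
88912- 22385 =66527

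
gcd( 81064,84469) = 1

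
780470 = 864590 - 84120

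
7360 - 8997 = - 1637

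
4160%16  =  0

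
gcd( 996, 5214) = 6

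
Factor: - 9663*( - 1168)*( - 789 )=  - 8904956976= - 2^4*3^2*73^1*263^1*3221^1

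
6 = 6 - 0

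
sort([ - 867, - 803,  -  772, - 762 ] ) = [ - 867, - 803,-772,-762]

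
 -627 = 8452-9079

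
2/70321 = 2/70321 = 0.00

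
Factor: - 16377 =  - 3^1*53^1*103^1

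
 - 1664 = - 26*64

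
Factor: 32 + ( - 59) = - 27 = - 3^3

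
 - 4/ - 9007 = 4/9007 =0.00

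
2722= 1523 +1199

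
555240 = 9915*56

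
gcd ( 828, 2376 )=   36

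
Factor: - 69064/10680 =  - 97/15 = -3^( - 1 )*5^( - 1)*97^1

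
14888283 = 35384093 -20495810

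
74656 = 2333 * 32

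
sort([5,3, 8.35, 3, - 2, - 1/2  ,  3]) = [ - 2, - 1/2, 3, 3, 3, 5, 8.35] 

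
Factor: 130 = 2^1*5^1*13^1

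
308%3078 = 308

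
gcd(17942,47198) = 2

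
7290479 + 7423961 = 14714440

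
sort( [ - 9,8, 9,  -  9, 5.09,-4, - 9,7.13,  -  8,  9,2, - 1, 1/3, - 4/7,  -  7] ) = [ - 9,-9,- 9, - 8, - 7, - 4,  -  1, - 4/7, 1/3, 2, 5.09,7.13, 8, 9, 9 ] 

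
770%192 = 2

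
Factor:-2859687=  - 3^2*317743^1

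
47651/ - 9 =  - 5295 + 4/9 = - 5294.56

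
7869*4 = 31476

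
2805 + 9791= 12596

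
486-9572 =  - 9086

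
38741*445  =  17239745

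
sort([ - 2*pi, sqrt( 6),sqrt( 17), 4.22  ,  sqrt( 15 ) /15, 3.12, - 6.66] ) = [ - 6.66, - 2*pi, sqrt( 15 ) /15,  sqrt(6 ),3.12 , sqrt (17),4.22] 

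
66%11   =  0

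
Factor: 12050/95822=5^2*241^1*47911^(-1) = 6025/47911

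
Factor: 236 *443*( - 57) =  - 5959236  =  - 2^2*3^1*19^1 * 59^1 * 443^1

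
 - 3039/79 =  -39 +42/79 = - 38.47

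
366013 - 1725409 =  - 1359396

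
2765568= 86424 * 32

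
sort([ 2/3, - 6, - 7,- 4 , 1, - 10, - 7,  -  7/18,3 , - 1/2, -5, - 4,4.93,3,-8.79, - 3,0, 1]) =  [ - 10, - 8.79, - 7, - 7, -6,- 5,-4,- 4  , - 3, - 1/2, - 7/18,0,2/3,1,1,3, 3,4.93] 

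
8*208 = 1664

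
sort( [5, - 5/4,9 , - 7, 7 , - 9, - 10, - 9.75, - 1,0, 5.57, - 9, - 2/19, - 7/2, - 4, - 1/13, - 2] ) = [ - 10, - 9.75, - 9, - 9, - 7, - 4, - 7/2, - 2,-5/4, - 1 , - 2/19,-1/13 , 0,  5,5.57, 7 , 9 ]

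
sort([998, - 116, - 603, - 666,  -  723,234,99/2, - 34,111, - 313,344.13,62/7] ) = [ - 723, - 666, - 603, - 313, - 116, - 34,62/7  ,  99/2 , 111, 234, 344.13, 998]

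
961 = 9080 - 8119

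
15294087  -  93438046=- 78143959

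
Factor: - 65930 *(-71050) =4684326500 = 2^2*5^3*7^2*19^1  *  29^1*347^1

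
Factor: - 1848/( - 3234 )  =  4/7 = 2^2*7^(  -  1 )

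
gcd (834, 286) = 2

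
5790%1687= 729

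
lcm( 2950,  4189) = 209450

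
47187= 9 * 5243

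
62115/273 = 20705/91=227.53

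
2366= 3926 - 1560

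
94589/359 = 94589/359 = 263.48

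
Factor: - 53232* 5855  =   - 311673360=- 2^4*3^1*5^1 * 1109^1 * 1171^1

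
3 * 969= 2907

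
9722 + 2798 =12520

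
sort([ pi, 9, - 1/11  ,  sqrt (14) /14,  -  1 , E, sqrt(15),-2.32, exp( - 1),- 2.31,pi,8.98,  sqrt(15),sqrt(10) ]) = [-2.32, - 2.31 , - 1 ,-1/11,sqrt(14 )/14,exp( - 1 ), E  ,  pi, pi, sqrt(10),sqrt(15),  sqrt ( 15),  8.98, 9]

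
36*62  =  2232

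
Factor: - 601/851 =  - 23^( - 1 )*37^( - 1 )*601^1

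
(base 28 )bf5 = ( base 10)9049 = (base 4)2031121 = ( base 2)10001101011001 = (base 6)105521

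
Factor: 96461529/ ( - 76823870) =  -2^( - 1 )*3^1*5^ ( - 1 )*7682387^( - 1)*32153843^1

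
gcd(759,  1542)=3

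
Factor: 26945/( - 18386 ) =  - 2^( - 1 )* 5^1*17^1*29^( - 1 ) = -85/58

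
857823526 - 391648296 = 466175230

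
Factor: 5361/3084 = 1787/1028 = 2^( - 2)*257^( - 1)*1787^1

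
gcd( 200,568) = 8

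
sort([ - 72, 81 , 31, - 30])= [ - 72, - 30 , 31, 81 ]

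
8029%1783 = 897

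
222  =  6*37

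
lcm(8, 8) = 8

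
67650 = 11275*6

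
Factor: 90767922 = 2^1*3^1*7^1*2161141^1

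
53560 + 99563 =153123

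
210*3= 630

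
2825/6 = 470 + 5/6 = 470.83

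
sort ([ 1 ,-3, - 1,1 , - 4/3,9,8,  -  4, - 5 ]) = [ - 5, - 4,  -  3, - 4/3, - 1 , 1, 1,8, 9] 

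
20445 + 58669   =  79114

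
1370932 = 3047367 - 1676435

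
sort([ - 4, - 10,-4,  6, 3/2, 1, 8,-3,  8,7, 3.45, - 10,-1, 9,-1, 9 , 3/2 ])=[-10,-10, - 4, -4, - 3 , - 1, - 1 , 1,3/2, 3/2, 3.45,  6,7,8, 8,9, 9 ]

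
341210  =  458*745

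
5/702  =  5/702=0.01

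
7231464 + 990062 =8221526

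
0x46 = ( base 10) 70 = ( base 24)2m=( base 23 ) 31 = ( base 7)130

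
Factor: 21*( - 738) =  - 15498= - 2^1*3^3*7^1*41^1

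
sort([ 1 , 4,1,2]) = [1,  1,2, 4 ] 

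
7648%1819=372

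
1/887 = 1/887=0.00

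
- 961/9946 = -1 + 8985/9946 = - 0.10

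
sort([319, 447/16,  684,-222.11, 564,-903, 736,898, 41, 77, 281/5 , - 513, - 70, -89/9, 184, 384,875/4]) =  [ - 903, - 513, - 222.11, - 70,- 89/9, 447/16, 41, 281/5, 77 , 184, 875/4, 319,  384,564, 684, 736 , 898]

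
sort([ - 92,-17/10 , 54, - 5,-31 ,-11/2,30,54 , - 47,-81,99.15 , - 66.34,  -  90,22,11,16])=[-92,-90, - 81 ,-66.34,-47,-31 ,-11/2,- 5, - 17/10, 11,16, 22,30, 54, 54 , 99.15]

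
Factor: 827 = 827^1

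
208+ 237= 445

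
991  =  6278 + -5287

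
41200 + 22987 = 64187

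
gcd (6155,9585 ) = 5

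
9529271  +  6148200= 15677471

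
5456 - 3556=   1900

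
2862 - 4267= - 1405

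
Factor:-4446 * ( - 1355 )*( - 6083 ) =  - 36645999390 = -2^1*3^2*5^1*7^1*11^1 * 13^1*19^1*79^1*271^1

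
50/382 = 25/191 = 0.13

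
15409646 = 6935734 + 8473912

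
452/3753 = 452/3753 =0.12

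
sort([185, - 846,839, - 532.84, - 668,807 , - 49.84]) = [-846, - 668, - 532.84,-49.84,185, 807, 839]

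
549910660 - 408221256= 141689404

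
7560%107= 70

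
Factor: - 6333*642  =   - 4065786 = - 2^1 * 3^2*107^1*2111^1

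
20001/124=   20001/124 = 161.30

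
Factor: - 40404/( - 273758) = 20202/136879  =  2^1*3^1*7^1*13^1 * 37^1*136879^( - 1 )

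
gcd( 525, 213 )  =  3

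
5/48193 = 5/48193 = 0.00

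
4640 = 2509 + 2131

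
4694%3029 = 1665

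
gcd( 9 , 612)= 9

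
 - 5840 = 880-6720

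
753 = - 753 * (- 1) 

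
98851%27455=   16486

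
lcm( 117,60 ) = 2340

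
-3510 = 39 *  ( - 90) 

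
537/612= 179/204 = 0.88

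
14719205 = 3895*3779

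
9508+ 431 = 9939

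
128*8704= 1114112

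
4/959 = 4/959 =0.00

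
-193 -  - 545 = 352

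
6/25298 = 3/12649 = 0.00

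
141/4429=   141/4429 = 0.03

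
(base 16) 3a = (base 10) 58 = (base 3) 2011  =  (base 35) 1n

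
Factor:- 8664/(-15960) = 19/35 = 5^( - 1)*7^( - 1 )* 19^1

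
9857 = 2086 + 7771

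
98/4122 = 49/2061 = 0.02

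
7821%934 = 349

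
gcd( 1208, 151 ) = 151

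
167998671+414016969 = 582015640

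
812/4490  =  406/2245= 0.18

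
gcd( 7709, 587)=1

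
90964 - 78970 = 11994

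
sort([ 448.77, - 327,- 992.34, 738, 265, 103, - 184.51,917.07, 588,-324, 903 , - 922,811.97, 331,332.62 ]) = [  -  992.34, - 922, - 327, - 324, - 184.51,103, 265,331, 332.62, 448.77, 588, 738, 811.97,  903, 917.07] 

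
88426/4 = 44213/2 = 22106.50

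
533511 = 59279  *9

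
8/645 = 8/645 = 0.01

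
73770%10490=340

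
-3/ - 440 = 3/440 =0.01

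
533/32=533/32 = 16.66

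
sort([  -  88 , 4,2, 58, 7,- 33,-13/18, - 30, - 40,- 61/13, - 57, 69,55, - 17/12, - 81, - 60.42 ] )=[ - 88,-81,- 60.42 , - 57, - 40  , - 33, - 30,  -  61/13 , - 17/12,  -  13/18, 2,  4, 7,  55,58,69 ] 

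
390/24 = 65/4 = 16.25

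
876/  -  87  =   - 292/29= -10.07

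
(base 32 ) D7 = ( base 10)423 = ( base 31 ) dk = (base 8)647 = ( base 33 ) cr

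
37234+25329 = 62563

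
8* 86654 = 693232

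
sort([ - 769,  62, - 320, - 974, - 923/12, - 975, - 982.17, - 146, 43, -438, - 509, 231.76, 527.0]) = [ - 982.17, - 975, -974,-769, - 509, - 438, - 320, - 146, - 923/12, 43, 62,231.76, 527.0]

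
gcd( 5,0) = 5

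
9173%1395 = 803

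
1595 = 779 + 816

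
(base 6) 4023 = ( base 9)1176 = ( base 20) 23j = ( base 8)1557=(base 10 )879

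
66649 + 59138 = 125787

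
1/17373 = 1/17373 =0.00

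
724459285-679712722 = 44746563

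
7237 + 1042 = 8279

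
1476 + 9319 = 10795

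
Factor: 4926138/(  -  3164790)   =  -5^ ( - 1 )*7^1*31^( - 1) * 41^(-1) * 53^1*83^( - 1) * 2213^1 = - 821023/527465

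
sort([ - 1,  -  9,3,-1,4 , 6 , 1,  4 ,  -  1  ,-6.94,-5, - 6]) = [ - 9, - 6.94, - 6,-5,  -  1,-1, - 1, 1,  3,4,4,6]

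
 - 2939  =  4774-7713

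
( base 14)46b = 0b1101101111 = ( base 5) 12004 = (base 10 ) 879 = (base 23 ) 1f5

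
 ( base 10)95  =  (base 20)4F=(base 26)3h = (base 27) 3E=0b1011111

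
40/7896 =5/987 =0.01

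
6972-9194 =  - 2222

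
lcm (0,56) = 0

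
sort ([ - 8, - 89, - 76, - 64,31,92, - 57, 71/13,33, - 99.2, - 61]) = [ - 99.2 , - 89, - 76, - 64, - 61, - 57, - 8,71/13,31,33,92 ] 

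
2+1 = 3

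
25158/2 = 12579= 12579.00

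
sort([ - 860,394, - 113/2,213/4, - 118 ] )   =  [ - 860, - 118, -113/2,213/4, 394]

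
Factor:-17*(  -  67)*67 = 17^1*67^2  =  76313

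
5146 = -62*( - 83 ) 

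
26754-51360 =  - 24606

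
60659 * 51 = 3093609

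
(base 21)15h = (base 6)2335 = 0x233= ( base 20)183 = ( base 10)563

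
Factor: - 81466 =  - 2^1*7^1 * 11^1*23^2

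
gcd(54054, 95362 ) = 2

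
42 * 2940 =123480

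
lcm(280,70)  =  280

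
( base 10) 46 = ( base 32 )1e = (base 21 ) 24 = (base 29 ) 1H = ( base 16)2e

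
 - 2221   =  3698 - 5919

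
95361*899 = 85729539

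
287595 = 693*415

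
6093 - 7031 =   -  938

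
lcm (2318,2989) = 113582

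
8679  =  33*263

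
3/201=1/67 = 0.01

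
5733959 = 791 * 7249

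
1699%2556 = 1699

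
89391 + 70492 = 159883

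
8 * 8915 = 71320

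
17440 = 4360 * 4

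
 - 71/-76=71/76 = 0.93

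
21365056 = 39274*544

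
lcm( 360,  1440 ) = 1440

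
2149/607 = 3 + 328/607 = 3.54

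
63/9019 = 63/9019 =0.01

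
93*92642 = 8615706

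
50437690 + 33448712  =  83886402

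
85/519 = 85/519 = 0.16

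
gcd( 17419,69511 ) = 1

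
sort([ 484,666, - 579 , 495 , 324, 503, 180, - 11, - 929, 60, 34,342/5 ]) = [- 929, - 579,-11,34,60,342/5, 180,324,484, 495,503,666] 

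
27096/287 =27096/287 =94.41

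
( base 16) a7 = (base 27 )65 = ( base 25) 6h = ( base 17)9e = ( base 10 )167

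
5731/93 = 61 + 58/93 = 61.62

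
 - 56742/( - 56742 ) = 1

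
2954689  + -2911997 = 42692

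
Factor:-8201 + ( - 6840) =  - 13^2*89^1 = - 15041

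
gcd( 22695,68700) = 15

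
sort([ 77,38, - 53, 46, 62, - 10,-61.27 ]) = [ - 61.27, - 53, - 10,38, 46,62, 77 ] 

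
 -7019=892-7911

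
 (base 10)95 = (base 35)2P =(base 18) 55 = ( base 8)137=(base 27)3E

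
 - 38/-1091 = 38/1091 = 0.03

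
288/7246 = 144/3623  =  0.04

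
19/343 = 19/343= 0.06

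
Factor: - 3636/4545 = -2^2*5^( - 1) = - 4/5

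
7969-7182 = 787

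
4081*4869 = 19870389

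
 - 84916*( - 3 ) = 254748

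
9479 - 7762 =1717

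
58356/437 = 58356/437 = 133.54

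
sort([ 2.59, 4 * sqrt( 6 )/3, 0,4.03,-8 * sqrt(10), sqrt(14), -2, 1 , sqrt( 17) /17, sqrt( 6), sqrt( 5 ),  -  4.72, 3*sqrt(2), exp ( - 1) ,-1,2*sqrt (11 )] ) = [ - 8*sqrt( 10), - 4.72, -2, - 1  ,  0 , sqrt( 17 )/17, exp(  -  1),1, sqrt(5 ),sqrt( 6),2.59, 4 *sqrt(6 )/3,sqrt( 14),4.03,3  *  sqrt (2), 2*sqrt ( 11 )] 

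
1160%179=86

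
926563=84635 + 841928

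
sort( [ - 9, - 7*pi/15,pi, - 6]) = [-9,-6, - 7*pi/15, pi ]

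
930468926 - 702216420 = 228252506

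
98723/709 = 139 + 172/709 = 139.24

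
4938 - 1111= 3827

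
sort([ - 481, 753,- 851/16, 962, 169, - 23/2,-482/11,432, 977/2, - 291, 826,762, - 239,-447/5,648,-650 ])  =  [ - 650,  -  481, - 291, - 239 ,  -  447/5, - 851/16, - 482/11,  -  23/2,169, 432,977/2,648,  753,762,826,962]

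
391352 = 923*424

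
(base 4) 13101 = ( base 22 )l3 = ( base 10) 465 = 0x1D1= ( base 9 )566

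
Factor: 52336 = 2^4 * 3271^1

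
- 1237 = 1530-2767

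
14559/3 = 4853=4853.00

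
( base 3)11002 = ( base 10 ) 110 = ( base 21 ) 55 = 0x6e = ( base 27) 42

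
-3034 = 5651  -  8685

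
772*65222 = 50351384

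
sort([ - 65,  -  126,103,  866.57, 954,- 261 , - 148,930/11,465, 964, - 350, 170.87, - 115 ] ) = [ - 350, - 261, - 148,  -  126, - 115,-65, 930/11,  103, 170.87, 465,866.57, 954,964 ]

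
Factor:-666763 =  - 457^1*1459^1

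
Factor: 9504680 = 2^3 * 5^1*127^1*1871^1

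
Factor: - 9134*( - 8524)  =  77858216=2^3*2131^1*4567^1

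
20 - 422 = -402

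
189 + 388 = 577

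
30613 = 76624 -46011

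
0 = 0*814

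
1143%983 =160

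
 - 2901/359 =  - 9 + 330/359= - 8.08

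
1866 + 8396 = 10262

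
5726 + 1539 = 7265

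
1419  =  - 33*( - 43 )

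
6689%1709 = 1562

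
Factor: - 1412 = -2^2*353^1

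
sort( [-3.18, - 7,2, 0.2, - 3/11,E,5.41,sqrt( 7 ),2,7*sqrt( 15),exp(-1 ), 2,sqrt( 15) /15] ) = [ - 7, - 3.18,-3/11,0.2,sqrt( 15 ) /15, exp( - 1),2,  2,2 , sqrt( 7 ),E,5.41,7*sqrt( 15 )] 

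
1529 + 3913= 5442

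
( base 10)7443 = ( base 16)1d13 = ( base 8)16423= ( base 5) 214233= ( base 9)11180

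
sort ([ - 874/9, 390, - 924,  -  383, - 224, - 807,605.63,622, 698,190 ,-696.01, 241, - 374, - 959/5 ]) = [-924, - 807,  -  696.01, - 383, -374,-224 ,  -  959/5, - 874/9, 190,241, 390, 605.63 , 622, 698 ]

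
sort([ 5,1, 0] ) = [ 0, 1,5]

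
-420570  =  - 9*46730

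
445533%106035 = 21393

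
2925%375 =300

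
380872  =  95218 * 4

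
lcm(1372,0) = 0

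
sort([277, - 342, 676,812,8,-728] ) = [ - 728, - 342, 8,  277,676 , 812 ]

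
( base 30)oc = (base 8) 1334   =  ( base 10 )732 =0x2DC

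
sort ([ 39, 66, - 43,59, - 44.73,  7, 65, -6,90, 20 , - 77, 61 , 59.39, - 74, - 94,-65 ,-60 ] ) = [ -94, - 77,-74,- 65 , - 60, - 44.73,-43, - 6,  7,20, 39,59,  59.39,61, 65,  66,90]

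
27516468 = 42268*651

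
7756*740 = 5739440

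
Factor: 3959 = 37^1*107^1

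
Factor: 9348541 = 227^1*41183^1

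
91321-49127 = 42194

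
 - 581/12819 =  - 581/12819 = - 0.05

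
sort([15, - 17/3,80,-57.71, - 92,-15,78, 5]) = [ - 92, - 57.71, - 15,- 17/3,  5, 15,78,80]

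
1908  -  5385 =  - 3477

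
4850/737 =6+428/737 =6.58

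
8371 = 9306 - 935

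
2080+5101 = 7181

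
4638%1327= 657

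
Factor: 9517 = 31^1 *307^1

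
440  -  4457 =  - 4017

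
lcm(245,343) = 1715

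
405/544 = 405/544 = 0.74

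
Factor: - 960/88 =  - 120/11=- 2^3*3^1*5^1 * 11^( -1 ) 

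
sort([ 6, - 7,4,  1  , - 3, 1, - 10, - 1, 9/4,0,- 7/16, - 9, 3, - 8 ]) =[ - 10, - 9, - 8 , - 7, - 3,  -  1,  -  7/16, 0, 1, 1, 9/4, 3,4,  6 ] 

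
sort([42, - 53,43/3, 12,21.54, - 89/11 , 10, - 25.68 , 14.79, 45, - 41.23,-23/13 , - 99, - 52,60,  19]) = [ - 99, - 53,-52, - 41.23, - 25.68,-89/11 , - 23/13,  10, 12,43/3,14.79, 19, 21.54, 42,45 , 60 ]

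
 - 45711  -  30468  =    -  76179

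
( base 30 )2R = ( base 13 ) 69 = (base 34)2J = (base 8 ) 127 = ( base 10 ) 87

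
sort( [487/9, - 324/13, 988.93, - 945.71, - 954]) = [ - 954, - 945.71, - 324/13,487/9,988.93]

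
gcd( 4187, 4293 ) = 53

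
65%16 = 1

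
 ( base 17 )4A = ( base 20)3I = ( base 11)71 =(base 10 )78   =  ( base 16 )4E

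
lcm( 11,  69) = 759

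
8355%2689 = 288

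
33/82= 33/82  =  0.40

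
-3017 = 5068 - 8085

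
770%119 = 56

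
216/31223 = 216/31223=0.01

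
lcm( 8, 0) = 0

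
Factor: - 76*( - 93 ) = 7068 = 2^2*3^1*19^1*31^1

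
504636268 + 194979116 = 699615384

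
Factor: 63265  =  5^1 *12653^1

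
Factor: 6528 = 2^7*3^1 *17^1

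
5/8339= 5/8339= 0.00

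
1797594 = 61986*29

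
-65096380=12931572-78027952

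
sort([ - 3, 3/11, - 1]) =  [ - 3, - 1,3/11] 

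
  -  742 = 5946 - 6688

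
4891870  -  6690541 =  - 1798671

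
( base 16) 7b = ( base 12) a3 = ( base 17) 74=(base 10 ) 123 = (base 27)4F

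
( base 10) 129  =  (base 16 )81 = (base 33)3u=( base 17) 7A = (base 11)108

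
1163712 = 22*52896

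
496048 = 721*688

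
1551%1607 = 1551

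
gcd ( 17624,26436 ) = 8812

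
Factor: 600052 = 2^2 *67^1*2239^1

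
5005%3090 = 1915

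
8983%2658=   1009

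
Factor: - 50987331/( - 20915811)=7^ ( - 1) * 331997^(  -  1)* 5665259^1 = 5665259/2323979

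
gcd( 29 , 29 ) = 29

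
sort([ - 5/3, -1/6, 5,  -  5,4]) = [ - 5,  -  5/3, - 1/6,4, 5]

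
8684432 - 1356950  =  7327482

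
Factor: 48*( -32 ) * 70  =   - 107520 = - 2^10*3^1* 5^1*7^1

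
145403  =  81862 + 63541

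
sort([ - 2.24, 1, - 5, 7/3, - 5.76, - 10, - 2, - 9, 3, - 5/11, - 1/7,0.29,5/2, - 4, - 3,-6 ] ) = [ - 10,  -  9, - 6, - 5.76, - 5, - 4, - 3,-2.24,-2,- 5/11, - 1/7 , 0.29,  1, 7/3,5/2, 3]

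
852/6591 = 284/2197 = 0.13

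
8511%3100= 2311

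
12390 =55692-43302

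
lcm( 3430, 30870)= 30870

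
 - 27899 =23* ( - 1213 ) 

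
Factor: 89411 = 7^1*53^1*241^1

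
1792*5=8960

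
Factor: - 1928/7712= - 1/4 =- 2^( - 2)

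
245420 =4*61355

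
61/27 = 2+7/27=2.26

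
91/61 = 1 + 30/61 = 1.49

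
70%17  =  2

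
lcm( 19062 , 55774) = 1505898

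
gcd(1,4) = 1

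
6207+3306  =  9513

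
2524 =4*631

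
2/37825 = 2/37825 =0.00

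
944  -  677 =267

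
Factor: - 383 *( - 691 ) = 383^1*691^1 =264653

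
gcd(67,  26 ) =1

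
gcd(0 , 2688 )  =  2688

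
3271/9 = 363+4/9 = 363.44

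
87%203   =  87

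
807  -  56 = 751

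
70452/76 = 927  =  927.00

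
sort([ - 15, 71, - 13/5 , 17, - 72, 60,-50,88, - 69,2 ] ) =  [ - 72,-69, - 50, - 15, - 13/5, 2, 17, 60, 71, 88 ] 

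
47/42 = 47/42 =1.12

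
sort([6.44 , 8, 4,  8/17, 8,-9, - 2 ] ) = [- 9,-2,8/17, 4, 6.44,8,8]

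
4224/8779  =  4224/8779 = 0.48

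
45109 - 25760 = 19349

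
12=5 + 7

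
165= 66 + 99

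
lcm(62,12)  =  372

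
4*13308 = 53232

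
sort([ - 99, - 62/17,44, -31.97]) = [  -  99,-31.97,  -  62/17, 44]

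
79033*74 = 5848442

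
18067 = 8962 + 9105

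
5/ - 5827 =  -1  +  5822/5827=-0.00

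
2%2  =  0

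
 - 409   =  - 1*409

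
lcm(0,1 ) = 0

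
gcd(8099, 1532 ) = 1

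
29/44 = 29/44 = 0.66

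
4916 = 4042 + 874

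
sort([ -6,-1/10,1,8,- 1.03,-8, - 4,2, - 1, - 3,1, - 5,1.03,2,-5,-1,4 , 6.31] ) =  [ -8, - 6,-5,  -  5, - 4, - 3, - 1.03,-1 , - 1, - 1/10, 1,1, 1.03 , 2, 2,4,6.31,8 ] 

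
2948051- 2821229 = 126822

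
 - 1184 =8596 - 9780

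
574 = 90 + 484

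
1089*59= 64251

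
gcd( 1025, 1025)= 1025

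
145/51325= 29/10265 = 0.00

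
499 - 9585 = - 9086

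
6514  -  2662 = 3852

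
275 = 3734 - 3459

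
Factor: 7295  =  5^1 * 1459^1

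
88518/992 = 89 + 115/496 = 89.23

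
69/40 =69/40  =  1.73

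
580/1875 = 116/375 = 0.31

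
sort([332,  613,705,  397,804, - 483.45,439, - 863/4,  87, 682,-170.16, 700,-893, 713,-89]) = [ - 893,  -  483.45,-863/4,-170.16, - 89,87,332, 397, 439, 613,682 , 700, 705,713, 804]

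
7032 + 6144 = 13176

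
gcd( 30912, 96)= 96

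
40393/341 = 1303/11 = 118.45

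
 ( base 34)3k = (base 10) 122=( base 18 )6E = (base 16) 7a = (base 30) 42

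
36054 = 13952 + 22102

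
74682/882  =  4149/49 = 84.67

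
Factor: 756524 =2^2*31^1*6101^1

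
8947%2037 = 799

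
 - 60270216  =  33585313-93855529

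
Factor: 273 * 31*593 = 3^1 * 7^1*13^1*31^1*593^1 = 5018559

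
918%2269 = 918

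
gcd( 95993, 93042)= 1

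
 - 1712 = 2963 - 4675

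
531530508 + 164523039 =696053547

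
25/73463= 25/73463 = 0.00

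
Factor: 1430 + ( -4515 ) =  - 5^1*617^1 = -  3085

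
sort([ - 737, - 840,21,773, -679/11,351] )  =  [ -840, - 737, - 679/11, 21, 351,773]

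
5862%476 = 150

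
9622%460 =422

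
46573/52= 895 + 33/52=895.63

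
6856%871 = 759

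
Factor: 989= 23^1*43^1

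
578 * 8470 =4895660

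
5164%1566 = 466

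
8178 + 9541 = 17719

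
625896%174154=103434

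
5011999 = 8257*607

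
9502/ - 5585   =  -2 + 1668/5585 = - 1.70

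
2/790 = 1/395 = 0.00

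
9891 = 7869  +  2022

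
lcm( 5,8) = 40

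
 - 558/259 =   -  558/259 = - 2.15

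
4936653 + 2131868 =7068521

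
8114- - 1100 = 9214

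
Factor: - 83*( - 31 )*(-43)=  -  110639 = - 31^1 * 43^1*83^1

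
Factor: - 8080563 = - 3^1*2693521^1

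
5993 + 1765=7758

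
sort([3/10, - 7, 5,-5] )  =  [-7, - 5,3/10,5] 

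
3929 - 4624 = -695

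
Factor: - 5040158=  -  2^1 *2520079^1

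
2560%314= 48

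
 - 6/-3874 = 3/1937 = 0.00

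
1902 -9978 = - 8076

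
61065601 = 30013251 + 31052350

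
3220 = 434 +2786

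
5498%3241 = 2257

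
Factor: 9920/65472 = 5/33 =3^( - 1)*5^1* 11^(  -  1) 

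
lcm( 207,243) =5589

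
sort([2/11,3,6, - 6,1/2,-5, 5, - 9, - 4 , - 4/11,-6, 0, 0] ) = [ - 9,  -  6, - 6,-5, - 4, - 4/11, 0, 0, 2/11 , 1/2, 3  ,  5, 6] 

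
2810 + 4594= 7404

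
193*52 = 10036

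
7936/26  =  305 + 3/13 = 305.23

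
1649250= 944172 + 705078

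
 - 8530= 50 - 8580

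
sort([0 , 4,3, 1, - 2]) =[ - 2, 0,  1, 3, 4 ] 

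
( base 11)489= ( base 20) 191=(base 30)JB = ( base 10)581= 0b1001000101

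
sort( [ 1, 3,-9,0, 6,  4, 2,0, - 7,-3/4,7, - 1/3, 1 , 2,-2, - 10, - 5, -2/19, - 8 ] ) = [-10, - 9, - 8  , - 7,-5, - 2, - 3/4, - 1/3 ,-2/19, 0,  0  ,  1, 1,  2,2, 3,  4 , 6, 7 ]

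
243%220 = 23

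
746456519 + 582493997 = 1328950516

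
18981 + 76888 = 95869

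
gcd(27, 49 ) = 1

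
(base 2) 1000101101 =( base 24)n5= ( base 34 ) gd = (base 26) LB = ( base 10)557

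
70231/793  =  70231/793= 88.56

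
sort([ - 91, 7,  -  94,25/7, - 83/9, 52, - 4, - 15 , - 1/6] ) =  [ - 94,-91,- 15, - 83/9, - 4, - 1/6,25/7, 7, 52] 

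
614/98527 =614/98527 = 0.01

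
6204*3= 18612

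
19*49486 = 940234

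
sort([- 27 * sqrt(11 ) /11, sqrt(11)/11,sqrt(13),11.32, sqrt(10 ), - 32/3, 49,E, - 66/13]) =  [-32/3, - 27*sqrt(11 ) /11,-66/13, sqrt(11)/11, E, sqrt(10 )  ,  sqrt(13),11.32, 49 ] 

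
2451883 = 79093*31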